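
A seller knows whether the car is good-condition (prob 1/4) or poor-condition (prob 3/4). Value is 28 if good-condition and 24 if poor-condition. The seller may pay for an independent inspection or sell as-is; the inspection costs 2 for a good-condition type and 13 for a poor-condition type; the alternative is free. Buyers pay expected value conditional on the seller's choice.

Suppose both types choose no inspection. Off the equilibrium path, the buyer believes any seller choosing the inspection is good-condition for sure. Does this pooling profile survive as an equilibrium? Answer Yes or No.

On path, the buyer holds the prior and pays 1/4·28 + 3/4·24 = 25. Off path (the inspection), believing good-condition, it pays 28.
good-condition: no inspection nets 25; the inspection nets 28 − 2 = 26. good-condition would deviate.
poor-condition: no inspection nets 25; the inspection nets 28 − 13 = 15. poor-condition stays.
A type deviates, so pooling fails.

No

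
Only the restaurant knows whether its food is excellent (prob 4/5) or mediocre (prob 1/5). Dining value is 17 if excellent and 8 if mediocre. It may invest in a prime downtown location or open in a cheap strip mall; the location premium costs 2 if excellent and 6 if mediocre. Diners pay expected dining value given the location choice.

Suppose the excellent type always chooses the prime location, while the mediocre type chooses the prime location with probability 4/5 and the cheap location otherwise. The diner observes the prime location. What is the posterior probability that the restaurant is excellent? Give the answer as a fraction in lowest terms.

P(the prime location) = (4/5)·1 + (1/5)·(4/5) = 24/25.
By Bayes' rule, P(excellent | the prime location) = (4/5) / (24/25) = 5/6.

5/6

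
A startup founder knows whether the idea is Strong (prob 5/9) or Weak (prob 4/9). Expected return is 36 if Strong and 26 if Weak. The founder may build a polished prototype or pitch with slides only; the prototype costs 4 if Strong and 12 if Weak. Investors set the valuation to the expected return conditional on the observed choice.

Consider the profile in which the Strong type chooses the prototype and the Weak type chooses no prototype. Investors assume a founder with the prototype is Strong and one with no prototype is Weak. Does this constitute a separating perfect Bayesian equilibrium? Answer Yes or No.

Under these beliefs, the prototype earns valuation 36 and no prototype earns valuation 26.
Strong: the prototype nets 36 − 4 = 32; no prototype nets 26. Strong prefers the prototype.
Weak: the prototype nets 36 − 12 = 24; no prototype nets 26. Weak prefers no prototype.
Neither type deviates, so the separating profile is an equilibrium.

Yes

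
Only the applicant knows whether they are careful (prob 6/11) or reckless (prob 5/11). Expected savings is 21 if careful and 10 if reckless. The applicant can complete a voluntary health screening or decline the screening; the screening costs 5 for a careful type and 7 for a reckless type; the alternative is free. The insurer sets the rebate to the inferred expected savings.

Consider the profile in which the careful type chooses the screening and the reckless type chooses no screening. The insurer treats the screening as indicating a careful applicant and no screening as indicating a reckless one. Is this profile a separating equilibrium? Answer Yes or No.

No

Under these beliefs, the screening earns rebate 21 and no screening earns rebate 10.
careful: the screening nets 21 − 5 = 16; no screening nets 10. careful prefers the screening.
reckless: the screening nets 21 − 7 = 14; no screening nets 10. reckless would deviate to the screening.
reckless has a profitable deviation, so the profile is not an equilibrium.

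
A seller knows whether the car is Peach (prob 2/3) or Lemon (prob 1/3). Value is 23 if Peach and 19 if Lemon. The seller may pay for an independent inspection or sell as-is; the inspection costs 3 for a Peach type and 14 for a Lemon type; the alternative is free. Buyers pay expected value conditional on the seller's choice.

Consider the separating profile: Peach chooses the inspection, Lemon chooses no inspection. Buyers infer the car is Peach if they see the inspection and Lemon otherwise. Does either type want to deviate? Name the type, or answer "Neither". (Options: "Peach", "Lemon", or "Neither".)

The inspection pays 23; no inspection pays 19.
Peach: assigned the inspection, nets 23 − 3 = 20; deviating to no inspection nets 19.
Lemon: assigned no inspection, nets 19; deviating to the inspection nets 23 − 14 = 9.
Both types strictly prefer their assigned action; no profitable deviation.

Neither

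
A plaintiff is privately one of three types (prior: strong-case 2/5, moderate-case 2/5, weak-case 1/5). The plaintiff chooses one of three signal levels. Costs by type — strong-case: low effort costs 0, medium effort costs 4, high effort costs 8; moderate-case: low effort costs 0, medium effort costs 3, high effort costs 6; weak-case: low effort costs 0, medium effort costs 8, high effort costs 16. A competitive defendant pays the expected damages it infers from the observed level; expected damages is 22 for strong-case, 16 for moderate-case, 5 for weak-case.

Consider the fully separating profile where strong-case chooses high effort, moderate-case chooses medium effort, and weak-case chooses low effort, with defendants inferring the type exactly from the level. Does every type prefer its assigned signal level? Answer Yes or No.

No

Separating settlements: high effort → 22, medium effort → 16, low effort → 5.
strong-case (assigned high effort): low effort: 5 − 0 = 5; medium effort: 16 − 4 = 12; high effort: 22 − 8 = 14. strong-case stays.
moderate-case (assigned medium effort): low effort: 5 − 0 = 5; medium effort: 16 − 3 = 13; high effort: 22 − 6 = 16. moderate-case prefers high effort.
weak-case (assigned low effort): low effort: 5 − 0 = 5; medium effort: 16 − 8 = 8; high effort: 22 − 16 = 6. weak-case prefers medium effort.
At least one type deviates; the separating profile fails.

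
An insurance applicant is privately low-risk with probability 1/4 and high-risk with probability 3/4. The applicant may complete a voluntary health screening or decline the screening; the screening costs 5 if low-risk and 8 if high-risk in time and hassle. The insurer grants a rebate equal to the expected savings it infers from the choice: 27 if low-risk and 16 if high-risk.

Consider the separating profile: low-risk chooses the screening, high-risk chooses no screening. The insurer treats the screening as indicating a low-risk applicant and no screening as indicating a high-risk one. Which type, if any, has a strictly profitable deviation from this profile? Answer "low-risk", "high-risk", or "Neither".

The screening pays 27; no screening pays 16.
low-risk: assigned the screening, nets 27 − 5 = 22; deviating to no screening nets 16.
high-risk: assigned no screening, nets 16; deviating to the screening nets 27 − 8 = 19.
The high-risk type gains 3 by deviating.

high-risk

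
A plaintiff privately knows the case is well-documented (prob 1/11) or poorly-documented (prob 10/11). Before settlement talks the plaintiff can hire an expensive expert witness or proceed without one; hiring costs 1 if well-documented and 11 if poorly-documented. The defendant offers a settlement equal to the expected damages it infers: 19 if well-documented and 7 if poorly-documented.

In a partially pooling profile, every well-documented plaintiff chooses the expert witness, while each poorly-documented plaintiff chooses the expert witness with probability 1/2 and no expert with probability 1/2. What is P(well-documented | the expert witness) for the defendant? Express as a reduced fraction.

P(the expert witness) = (1/11)·1 + (10/11)·(1/2) = 6/11.
By Bayes' rule, P(well-documented | the expert witness) = (1/11) / (6/11) = 1/6.

1/6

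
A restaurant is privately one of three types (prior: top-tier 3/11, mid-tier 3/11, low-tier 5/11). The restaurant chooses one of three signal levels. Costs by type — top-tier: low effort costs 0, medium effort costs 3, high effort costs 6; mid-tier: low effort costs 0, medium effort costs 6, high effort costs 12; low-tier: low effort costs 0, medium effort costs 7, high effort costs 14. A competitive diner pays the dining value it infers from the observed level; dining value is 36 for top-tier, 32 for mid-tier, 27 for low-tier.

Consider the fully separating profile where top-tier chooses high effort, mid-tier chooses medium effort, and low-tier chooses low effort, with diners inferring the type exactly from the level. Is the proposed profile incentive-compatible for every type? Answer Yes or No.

No

Separating price premiums: high effort → 36, medium effort → 32, low effort → 27.
top-tier (assigned high effort): low effort: 27 − 0 = 27; medium effort: 32 − 3 = 29; high effort: 36 − 6 = 30. top-tier stays.
mid-tier (assigned medium effort): low effort: 27 − 0 = 27; medium effort: 32 − 6 = 26; high effort: 36 − 12 = 24. mid-tier prefers low effort.
low-tier (assigned low effort): low effort: 27 − 0 = 27; medium effort: 32 − 7 = 25; high effort: 36 − 14 = 22. low-tier stays.
At least one type deviates; the separating profile fails.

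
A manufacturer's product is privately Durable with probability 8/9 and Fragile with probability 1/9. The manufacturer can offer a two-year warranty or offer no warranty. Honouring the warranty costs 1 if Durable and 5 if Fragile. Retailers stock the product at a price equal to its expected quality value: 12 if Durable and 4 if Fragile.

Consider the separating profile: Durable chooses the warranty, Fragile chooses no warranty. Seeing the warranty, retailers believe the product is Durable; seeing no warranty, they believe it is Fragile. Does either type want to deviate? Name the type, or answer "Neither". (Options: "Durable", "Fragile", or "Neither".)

The warranty pays 12; no warranty pays 4.
Durable: assigned the warranty, nets 12 − 1 = 11; deviating to no warranty nets 4.
Fragile: assigned no warranty, nets 4; deviating to the warranty nets 12 − 5 = 7.
The Fragile type gains 3 by deviating.

Fragile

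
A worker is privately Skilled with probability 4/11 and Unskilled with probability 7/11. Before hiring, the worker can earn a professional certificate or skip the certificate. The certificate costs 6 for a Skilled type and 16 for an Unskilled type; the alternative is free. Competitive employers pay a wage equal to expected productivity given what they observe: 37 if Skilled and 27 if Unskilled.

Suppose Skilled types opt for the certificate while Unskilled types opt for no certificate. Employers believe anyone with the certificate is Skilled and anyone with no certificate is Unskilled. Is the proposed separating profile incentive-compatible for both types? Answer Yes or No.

Yes

Under these beliefs, the certificate earns wage 37 and no certificate earns wage 27.
Skilled: the certificate nets 37 − 6 = 31; no certificate nets 27. Skilled prefers the certificate.
Unskilled: the certificate nets 37 − 16 = 21; no certificate nets 27. Unskilled prefers no certificate.
Neither type deviates, so the separating profile is an equilibrium.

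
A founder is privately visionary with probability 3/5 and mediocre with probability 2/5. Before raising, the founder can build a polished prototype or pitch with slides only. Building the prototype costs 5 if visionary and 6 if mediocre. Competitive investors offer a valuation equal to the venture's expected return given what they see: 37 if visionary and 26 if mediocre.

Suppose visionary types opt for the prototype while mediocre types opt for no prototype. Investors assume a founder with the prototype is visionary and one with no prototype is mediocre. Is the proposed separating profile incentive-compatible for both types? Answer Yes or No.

No

Under these beliefs, the prototype earns valuation 37 and no prototype earns valuation 26.
visionary: the prototype nets 37 − 5 = 32; no prototype nets 26. visionary prefers the prototype.
mediocre: the prototype nets 37 − 6 = 31; no prototype nets 26. mediocre would deviate to the prototype.
mediocre has a profitable deviation, so the profile is not an equilibrium.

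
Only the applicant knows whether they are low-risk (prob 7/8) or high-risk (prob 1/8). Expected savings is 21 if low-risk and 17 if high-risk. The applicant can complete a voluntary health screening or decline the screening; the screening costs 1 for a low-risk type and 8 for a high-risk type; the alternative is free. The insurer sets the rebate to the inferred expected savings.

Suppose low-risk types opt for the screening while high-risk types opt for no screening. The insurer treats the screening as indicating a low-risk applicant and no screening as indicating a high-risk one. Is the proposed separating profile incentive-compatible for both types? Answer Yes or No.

Yes

Under these beliefs, the screening earns rebate 21 and no screening earns rebate 17.
low-risk: the screening nets 21 − 1 = 20; no screening nets 17. low-risk prefers the screening.
high-risk: the screening nets 21 − 8 = 13; no screening nets 17. high-risk prefers no screening.
Neither type deviates, so the separating profile is an equilibrium.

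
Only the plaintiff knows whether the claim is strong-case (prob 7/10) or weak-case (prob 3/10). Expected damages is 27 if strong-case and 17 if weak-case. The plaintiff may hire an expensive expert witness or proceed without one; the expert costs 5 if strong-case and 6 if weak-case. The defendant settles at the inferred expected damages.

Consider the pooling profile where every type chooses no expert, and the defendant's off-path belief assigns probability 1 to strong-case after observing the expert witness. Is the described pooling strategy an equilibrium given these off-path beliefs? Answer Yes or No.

On path, the defendant holds the prior and pays 7/10·27 + 3/10·17 = 24. Off path (the expert witness), believing strong-case, it pays 27.
strong-case: no expert nets 24; the expert witness nets 27 − 5 = 22. strong-case stays.
weak-case: no expert nets 24; the expert witness nets 27 − 6 = 21. weak-case stays.
No type deviates, so pooling is sustained.

Yes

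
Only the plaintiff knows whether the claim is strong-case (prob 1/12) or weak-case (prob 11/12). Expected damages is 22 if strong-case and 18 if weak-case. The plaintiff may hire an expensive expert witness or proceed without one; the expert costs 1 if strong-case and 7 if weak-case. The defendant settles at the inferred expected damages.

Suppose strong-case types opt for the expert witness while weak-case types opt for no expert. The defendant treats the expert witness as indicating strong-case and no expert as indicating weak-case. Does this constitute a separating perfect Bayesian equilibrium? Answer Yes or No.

Yes

Under these beliefs, the expert witness earns settlement 22 and no expert earns settlement 18.
strong-case: the expert witness nets 22 − 1 = 21; no expert nets 18. strong-case prefers the expert witness.
weak-case: the expert witness nets 22 − 7 = 15; no expert nets 18. weak-case prefers no expert.
Neither type deviates, so the separating profile is an equilibrium.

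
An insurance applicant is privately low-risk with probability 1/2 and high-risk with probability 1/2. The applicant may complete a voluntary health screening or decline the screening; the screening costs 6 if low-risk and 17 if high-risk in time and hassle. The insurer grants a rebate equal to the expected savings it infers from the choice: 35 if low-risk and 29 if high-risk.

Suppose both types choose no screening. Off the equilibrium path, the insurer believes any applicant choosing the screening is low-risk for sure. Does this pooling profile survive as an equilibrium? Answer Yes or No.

On path, the insurer holds the prior and pays 1/2·35 + 1/2·29 = 32. Off path (the screening), believing low-risk, it pays 35.
low-risk: no screening nets 32; the screening nets 35 − 6 = 29. low-risk stays.
high-risk: no screening nets 32; the screening nets 35 − 17 = 18. high-risk stays.
No type deviates, so pooling is sustained.

Yes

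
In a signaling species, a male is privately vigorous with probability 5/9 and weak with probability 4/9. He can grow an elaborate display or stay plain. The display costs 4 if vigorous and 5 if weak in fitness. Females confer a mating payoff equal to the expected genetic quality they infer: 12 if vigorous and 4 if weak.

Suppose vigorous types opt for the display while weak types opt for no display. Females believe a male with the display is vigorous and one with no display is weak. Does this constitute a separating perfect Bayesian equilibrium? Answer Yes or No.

Under these beliefs, the display earns mating payoff 12 and no display earns mating payoff 4.
vigorous: the display nets 12 − 4 = 8; no display nets 4. vigorous prefers the display.
weak: the display nets 12 − 5 = 7; no display nets 4. weak would deviate to the display.
weak has a profitable deviation, so the profile is not an equilibrium.

No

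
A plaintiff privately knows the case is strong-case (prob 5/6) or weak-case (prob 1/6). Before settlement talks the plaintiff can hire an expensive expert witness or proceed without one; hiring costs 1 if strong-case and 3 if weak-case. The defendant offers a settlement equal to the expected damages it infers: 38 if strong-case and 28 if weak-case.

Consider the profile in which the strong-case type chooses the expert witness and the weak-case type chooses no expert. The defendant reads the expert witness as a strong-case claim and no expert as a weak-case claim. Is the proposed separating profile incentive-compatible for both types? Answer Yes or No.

Under these beliefs, the expert witness earns settlement 38 and no expert earns settlement 28.
strong-case: the expert witness nets 38 − 1 = 37; no expert nets 28. strong-case prefers the expert witness.
weak-case: the expert witness nets 38 − 3 = 35; no expert nets 28. weak-case would deviate to the expert witness.
weak-case has a profitable deviation, so the profile is not an equilibrium.

No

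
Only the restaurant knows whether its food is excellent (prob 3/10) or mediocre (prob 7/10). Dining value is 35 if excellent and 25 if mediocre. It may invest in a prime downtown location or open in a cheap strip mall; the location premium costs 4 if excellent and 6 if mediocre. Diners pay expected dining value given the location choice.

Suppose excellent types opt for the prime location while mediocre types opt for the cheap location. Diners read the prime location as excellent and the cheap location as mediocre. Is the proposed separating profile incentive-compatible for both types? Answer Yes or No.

Under these beliefs, the prime location earns price premium 35 and the cheap location earns price premium 25.
excellent: the prime location nets 35 − 4 = 31; the cheap location nets 25. excellent prefers the prime location.
mediocre: the prime location nets 35 − 6 = 29; the cheap location nets 25. mediocre would deviate to the prime location.
mediocre has a profitable deviation, so the profile is not an equilibrium.

No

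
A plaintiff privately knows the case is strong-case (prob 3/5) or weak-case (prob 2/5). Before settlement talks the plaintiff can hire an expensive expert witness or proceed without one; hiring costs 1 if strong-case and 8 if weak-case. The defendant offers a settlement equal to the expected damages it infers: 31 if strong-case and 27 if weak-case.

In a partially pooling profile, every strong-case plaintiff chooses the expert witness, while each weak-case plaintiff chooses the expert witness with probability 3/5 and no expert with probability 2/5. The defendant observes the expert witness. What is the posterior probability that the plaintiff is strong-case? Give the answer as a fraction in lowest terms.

5/7

P(the expert witness) = (3/5)·1 + (2/5)·(3/5) = 21/25.
By Bayes' rule, P(strong-case | the expert witness) = (3/5) / (21/25) = 5/7.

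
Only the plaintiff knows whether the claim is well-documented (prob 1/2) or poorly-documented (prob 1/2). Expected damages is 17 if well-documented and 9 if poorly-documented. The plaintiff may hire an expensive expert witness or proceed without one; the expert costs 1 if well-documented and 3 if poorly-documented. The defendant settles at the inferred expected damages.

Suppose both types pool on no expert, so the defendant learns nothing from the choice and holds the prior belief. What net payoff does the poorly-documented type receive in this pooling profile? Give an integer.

Pooled settlement = 1/2·17 + 1/2·9 = 13.
poorly-documented pays no cost for no expert, so net payoff = 13.

13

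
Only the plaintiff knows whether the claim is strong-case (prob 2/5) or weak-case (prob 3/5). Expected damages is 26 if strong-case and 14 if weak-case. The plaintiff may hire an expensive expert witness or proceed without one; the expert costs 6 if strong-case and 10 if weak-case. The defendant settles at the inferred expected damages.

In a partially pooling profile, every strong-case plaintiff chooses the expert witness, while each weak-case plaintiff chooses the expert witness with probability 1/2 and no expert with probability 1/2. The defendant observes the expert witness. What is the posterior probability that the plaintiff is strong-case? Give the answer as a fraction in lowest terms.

4/7

P(the expert witness) = (2/5)·1 + (3/5)·(1/2) = 7/10.
By Bayes' rule, P(strong-case | the expert witness) = (2/5) / (7/10) = 4/7.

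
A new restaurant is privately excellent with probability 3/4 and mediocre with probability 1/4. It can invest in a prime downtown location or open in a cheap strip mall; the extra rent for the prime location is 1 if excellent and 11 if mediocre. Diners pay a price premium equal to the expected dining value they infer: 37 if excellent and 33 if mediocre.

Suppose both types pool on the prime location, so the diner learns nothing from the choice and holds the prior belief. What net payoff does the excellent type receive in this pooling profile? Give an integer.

35

Pooled price premium = 3/4·37 + 1/4·33 = 36.
excellent pays cost 1 for the prime location, so net payoff = 36 − 1 = 35.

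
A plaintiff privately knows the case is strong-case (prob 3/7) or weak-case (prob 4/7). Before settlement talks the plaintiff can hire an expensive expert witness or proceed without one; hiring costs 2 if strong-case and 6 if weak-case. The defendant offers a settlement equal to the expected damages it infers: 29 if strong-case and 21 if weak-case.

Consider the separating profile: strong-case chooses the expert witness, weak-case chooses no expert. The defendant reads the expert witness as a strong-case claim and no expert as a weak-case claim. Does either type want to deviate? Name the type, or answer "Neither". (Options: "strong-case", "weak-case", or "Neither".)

weak-case

The expert witness pays 29; no expert pays 21.
strong-case: assigned the expert witness, nets 29 − 2 = 27; deviating to no expert nets 21.
weak-case: assigned no expert, nets 21; deviating to the expert witness nets 29 − 6 = 23.
The weak-case type gains 2 by deviating.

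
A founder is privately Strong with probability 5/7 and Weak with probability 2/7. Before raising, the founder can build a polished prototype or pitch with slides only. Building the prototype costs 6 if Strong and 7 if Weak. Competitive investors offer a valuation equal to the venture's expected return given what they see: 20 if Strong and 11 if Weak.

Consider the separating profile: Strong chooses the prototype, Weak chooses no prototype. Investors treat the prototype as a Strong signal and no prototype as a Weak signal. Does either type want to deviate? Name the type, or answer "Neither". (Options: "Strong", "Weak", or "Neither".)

Weak

The prototype pays 20; no prototype pays 11.
Strong: assigned the prototype, nets 20 − 6 = 14; deviating to no prototype nets 11.
Weak: assigned no prototype, nets 11; deviating to the prototype nets 20 − 7 = 13.
The Weak type gains 2 by deviating.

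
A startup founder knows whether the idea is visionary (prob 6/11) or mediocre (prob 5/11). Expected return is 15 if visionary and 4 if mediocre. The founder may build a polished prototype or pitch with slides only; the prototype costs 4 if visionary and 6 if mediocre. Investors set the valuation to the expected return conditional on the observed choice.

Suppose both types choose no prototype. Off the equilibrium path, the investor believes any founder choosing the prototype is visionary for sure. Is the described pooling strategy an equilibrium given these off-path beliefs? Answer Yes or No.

On path, the investor holds the prior and pays 6/11·15 + 5/11·4 = 10. Off path (the prototype), believing visionary, it pays 15.
visionary: no prototype nets 10; the prototype nets 15 − 4 = 11. visionary would deviate.
mediocre: no prototype nets 10; the prototype nets 15 − 6 = 9. mediocre stays.
A type deviates, so pooling fails.

No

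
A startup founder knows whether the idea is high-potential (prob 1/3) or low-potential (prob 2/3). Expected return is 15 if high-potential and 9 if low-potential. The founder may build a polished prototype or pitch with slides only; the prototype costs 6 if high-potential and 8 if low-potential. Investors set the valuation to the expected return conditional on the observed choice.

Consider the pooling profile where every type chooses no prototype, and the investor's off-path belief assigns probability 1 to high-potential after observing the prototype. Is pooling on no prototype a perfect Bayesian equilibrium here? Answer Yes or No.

Yes

On path, the investor holds the prior and pays 1/3·15 + 2/3·9 = 11. Off path (the prototype), believing high-potential, it pays 15.
high-potential: no prototype nets 11; the prototype nets 15 − 6 = 9. high-potential stays.
low-potential: no prototype nets 11; the prototype nets 15 − 8 = 7. low-potential stays.
No type deviates, so pooling is sustained.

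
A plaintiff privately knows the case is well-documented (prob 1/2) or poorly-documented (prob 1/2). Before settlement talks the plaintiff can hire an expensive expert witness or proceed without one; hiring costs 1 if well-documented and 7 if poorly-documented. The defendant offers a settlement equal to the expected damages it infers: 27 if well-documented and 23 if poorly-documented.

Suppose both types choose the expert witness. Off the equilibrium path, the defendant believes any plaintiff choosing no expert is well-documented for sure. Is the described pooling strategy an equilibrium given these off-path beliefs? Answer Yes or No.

On path, the defendant holds the prior and pays 1/2·27 + 1/2·23 = 25. Off path (no expert), believing well-documented, it pays 27.
well-documented: the expert witness nets 25 − 1 = 24; no expert nets 27. well-documented would deviate.
poorly-documented: the expert witness nets 25 − 7 = 18; no expert nets 27. poorly-documented would deviate.
A type deviates, so pooling fails.

No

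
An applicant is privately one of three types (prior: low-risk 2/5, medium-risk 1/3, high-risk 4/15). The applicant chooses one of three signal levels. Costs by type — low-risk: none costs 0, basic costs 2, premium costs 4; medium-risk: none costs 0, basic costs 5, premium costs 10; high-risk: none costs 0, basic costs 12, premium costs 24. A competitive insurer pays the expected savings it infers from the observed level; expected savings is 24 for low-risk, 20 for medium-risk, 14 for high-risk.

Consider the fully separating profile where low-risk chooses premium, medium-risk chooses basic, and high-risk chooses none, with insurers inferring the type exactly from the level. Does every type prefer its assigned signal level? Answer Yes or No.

Separating rebates: premium → 24, basic → 20, none → 14.
low-risk (assigned premium): none: 14 − 0 = 14; basic: 20 − 2 = 18; premium: 24 − 4 = 20. low-risk stays.
medium-risk (assigned basic): none: 14 − 0 = 14; basic: 20 − 5 = 15; premium: 24 − 10 = 14. medium-risk stays.
high-risk (assigned none): none: 14 − 0 = 14; basic: 20 − 12 = 8; premium: 24 − 24 = 0. high-risk stays.
Every type prefers its assigned level; separation holds.

Yes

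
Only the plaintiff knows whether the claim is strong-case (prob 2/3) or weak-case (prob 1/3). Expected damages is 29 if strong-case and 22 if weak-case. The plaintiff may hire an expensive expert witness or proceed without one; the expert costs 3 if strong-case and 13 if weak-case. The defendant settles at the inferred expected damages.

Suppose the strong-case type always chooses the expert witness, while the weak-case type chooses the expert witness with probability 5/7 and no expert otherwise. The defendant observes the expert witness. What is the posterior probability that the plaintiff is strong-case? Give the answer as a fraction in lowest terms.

14/19

P(the expert witness) = (2/3)·1 + (1/3)·(5/7) = 19/21.
By Bayes' rule, P(strong-case | the expert witness) = (2/3) / (19/21) = 14/19.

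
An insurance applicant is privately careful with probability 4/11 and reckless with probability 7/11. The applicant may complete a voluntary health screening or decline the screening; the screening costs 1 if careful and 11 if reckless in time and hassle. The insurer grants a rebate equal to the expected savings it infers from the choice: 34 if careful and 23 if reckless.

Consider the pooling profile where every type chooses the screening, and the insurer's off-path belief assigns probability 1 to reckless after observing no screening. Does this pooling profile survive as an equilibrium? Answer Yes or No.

No

On path, the insurer holds the prior and pays 4/11·34 + 7/11·23 = 27. Off path (no screening), believing reckless, it pays 23.
careful: the screening nets 27 − 1 = 26; no screening nets 23. careful stays.
reckless: the screening nets 27 − 11 = 16; no screening nets 23. reckless would deviate.
A type deviates, so pooling fails.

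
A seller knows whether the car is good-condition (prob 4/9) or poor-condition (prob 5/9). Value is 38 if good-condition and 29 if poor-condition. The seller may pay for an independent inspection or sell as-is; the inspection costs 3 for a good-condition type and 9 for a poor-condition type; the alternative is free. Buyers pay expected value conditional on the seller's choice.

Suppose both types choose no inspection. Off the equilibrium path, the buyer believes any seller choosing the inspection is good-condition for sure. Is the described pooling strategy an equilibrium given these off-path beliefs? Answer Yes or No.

No

On path, the buyer holds the prior and pays 4/9·38 + 5/9·29 = 33. Off path (the inspection), believing good-condition, it pays 38.
good-condition: no inspection nets 33; the inspection nets 38 − 3 = 35. good-condition would deviate.
poor-condition: no inspection nets 33; the inspection nets 38 − 9 = 29. poor-condition stays.
A type deviates, so pooling fails.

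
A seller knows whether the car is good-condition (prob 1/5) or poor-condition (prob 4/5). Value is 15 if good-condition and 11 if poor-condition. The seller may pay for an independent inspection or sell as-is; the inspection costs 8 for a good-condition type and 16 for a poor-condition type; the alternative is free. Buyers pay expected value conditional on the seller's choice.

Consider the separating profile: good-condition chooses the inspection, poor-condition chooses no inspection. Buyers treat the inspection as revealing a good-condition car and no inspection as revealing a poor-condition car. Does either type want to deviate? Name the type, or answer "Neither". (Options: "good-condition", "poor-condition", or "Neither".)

good-condition

The inspection pays 15; no inspection pays 11.
good-condition: assigned the inspection, nets 15 − 8 = 7; deviating to no inspection nets 11.
poor-condition: assigned no inspection, nets 11; deviating to the inspection nets 15 − 16 = -1.
The good-condition type gains 4 by deviating.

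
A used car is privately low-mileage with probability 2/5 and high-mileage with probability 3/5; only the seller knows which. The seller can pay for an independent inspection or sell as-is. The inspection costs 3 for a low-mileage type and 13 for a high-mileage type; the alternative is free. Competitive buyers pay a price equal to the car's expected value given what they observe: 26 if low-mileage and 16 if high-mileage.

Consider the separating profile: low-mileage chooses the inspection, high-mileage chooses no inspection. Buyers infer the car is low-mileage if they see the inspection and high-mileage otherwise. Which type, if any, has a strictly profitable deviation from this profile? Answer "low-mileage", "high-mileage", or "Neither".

Neither

The inspection pays 26; no inspection pays 16.
low-mileage: assigned the inspection, nets 26 − 3 = 23; deviating to no inspection nets 16.
high-mileage: assigned no inspection, nets 16; deviating to the inspection nets 26 − 13 = 13.
Both types strictly prefer their assigned action; no profitable deviation.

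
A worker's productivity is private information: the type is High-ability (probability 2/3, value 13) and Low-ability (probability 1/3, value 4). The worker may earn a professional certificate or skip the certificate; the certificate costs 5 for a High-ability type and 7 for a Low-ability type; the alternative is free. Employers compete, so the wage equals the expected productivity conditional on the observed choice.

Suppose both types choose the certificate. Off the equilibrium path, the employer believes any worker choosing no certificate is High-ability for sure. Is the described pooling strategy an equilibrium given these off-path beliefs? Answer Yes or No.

No

On path, the employer holds the prior and pays 2/3·13 + 1/3·4 = 10. Off path (no certificate), believing High-ability, it pays 13.
High-ability: the certificate nets 10 − 5 = 5; no certificate nets 13. High-ability would deviate.
Low-ability: the certificate nets 10 − 7 = 3; no certificate nets 13. Low-ability would deviate.
A type deviates, so pooling fails.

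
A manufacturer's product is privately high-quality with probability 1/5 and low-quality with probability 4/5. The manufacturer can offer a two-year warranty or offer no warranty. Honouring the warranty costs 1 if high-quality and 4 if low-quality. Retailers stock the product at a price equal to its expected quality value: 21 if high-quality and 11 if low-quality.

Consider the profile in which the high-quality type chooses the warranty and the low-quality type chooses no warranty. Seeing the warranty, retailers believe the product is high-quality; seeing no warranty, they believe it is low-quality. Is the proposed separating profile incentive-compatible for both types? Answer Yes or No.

Under these beliefs, the warranty earns price 21 and no warranty earns price 11.
high-quality: the warranty nets 21 − 1 = 20; no warranty nets 11. high-quality prefers the warranty.
low-quality: the warranty nets 21 − 4 = 17; no warranty nets 11. low-quality would deviate to the warranty.
low-quality has a profitable deviation, so the profile is not an equilibrium.

No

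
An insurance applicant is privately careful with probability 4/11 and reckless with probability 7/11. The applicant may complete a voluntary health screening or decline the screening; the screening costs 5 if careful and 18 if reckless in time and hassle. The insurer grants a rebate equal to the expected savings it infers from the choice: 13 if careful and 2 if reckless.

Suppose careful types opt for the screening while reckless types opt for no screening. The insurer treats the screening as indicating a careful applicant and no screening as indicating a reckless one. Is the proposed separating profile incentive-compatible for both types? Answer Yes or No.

Under these beliefs, the screening earns rebate 13 and no screening earns rebate 2.
careful: the screening nets 13 − 5 = 8; no screening nets 2. careful prefers the screening.
reckless: the screening nets 13 − 18 = -5; no screening nets 2. reckless prefers no screening.
Neither type deviates, so the separating profile is an equilibrium.

Yes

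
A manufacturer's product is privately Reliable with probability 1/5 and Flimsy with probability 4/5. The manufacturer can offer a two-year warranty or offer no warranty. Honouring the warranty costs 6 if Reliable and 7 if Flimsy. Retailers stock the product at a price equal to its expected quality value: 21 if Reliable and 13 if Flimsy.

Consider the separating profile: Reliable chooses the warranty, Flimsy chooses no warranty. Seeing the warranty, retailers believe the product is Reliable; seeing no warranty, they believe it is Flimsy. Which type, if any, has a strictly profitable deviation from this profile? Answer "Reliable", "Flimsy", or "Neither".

Flimsy

The warranty pays 21; no warranty pays 13.
Reliable: assigned the warranty, nets 21 − 6 = 15; deviating to no warranty nets 13.
Flimsy: assigned no warranty, nets 13; deviating to the warranty nets 21 − 7 = 14.
The Flimsy type gains 1 by deviating.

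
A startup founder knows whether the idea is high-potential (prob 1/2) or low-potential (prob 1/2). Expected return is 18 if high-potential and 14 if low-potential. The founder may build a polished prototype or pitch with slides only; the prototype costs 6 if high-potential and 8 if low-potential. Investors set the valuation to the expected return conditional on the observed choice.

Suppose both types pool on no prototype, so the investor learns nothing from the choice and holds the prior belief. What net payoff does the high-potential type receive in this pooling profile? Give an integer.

Pooled valuation = 1/2·18 + 1/2·14 = 16.
high-potential pays no cost for no prototype, so net payoff = 16.

16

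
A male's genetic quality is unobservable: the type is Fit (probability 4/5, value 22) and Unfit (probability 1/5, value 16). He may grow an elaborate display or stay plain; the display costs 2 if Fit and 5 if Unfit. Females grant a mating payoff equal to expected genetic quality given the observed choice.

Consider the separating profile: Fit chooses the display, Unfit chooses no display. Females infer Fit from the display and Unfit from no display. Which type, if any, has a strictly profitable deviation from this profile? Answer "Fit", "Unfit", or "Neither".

The display pays 22; no display pays 16.
Fit: assigned the display, nets 22 − 2 = 20; deviating to no display nets 16.
Unfit: assigned no display, nets 16; deviating to the display nets 22 − 5 = 17.
The Unfit type gains 1 by deviating.

Unfit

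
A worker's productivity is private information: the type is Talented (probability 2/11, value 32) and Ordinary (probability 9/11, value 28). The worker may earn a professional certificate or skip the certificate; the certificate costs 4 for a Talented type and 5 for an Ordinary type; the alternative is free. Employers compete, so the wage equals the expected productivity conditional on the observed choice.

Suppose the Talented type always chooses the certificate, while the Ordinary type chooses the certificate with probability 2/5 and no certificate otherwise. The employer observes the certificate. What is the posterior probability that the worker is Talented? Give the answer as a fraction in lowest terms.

P(the certificate) = (2/11)·1 + (9/11)·(2/5) = 28/55.
By Bayes' rule, P(Talented | the certificate) = (2/11) / (28/55) = 5/14.

5/14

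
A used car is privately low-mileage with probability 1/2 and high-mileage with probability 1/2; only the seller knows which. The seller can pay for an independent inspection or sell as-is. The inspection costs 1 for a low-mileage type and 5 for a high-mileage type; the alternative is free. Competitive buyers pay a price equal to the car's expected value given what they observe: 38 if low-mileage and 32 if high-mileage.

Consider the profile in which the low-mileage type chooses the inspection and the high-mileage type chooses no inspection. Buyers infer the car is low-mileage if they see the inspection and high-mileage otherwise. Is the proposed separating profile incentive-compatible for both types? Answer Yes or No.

No

Under these beliefs, the inspection earns price 38 and no inspection earns price 32.
low-mileage: the inspection nets 38 − 1 = 37; no inspection nets 32. low-mileage prefers the inspection.
high-mileage: the inspection nets 38 − 5 = 33; no inspection nets 32. high-mileage would deviate to the inspection.
high-mileage has a profitable deviation, so the profile is not an equilibrium.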